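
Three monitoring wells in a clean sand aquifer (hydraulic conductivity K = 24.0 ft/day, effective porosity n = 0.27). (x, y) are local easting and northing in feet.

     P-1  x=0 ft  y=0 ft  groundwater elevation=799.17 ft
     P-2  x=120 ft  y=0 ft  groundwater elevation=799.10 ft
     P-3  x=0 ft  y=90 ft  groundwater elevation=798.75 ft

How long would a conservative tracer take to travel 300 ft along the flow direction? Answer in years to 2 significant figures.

2.0 years

∂h/∂x = (799.10 − 799.17) / (120 − 0) = -0.0005833
∂h/∂y = (798.75 − 799.17) / (90 − 0) = -0.004667
|∇h| = √(-0.0005833² + -0.004667²) = 0.004703
Seepage velocity v = K·i/n = 24.0 × 0.004703 / 0.27 = 0.418 ft/day.
t = 300 / 0.418 = 717.7 days = 1.96 years.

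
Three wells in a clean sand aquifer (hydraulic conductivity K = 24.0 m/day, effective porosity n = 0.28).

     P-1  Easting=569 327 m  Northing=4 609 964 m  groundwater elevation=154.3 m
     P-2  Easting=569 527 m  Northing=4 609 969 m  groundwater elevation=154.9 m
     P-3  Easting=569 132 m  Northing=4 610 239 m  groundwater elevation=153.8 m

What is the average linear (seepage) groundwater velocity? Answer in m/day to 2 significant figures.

0.26 m/day

Differences from P-1: to P-2 (Δx, Δy, Δh) = (200, 5, +0.6); to P-3 = (-195, 275, -0.5).
Solve a·Δx + b·Δy = Δh: det = 200·275 − (-195)·5 = 55975.
∂h/∂x = [(+0.6)·275 − (-0.5)·5] / 55975 = +0.002992
∂h/∂y = [200·(-0.5) − (-195)·(+0.6)] / 55975 = +0.0003037
|∇h| = √(0.002992² + 0.0003037²) = 0.003007
Seepage velocity v = K·i/n = 24.0 × 0.003007 / 0.28 = 0.2577 m/day.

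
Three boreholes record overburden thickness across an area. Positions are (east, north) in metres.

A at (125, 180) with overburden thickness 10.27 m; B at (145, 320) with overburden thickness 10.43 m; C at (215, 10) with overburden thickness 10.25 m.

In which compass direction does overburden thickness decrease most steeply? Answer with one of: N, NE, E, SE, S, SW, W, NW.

SW

Differences from A: to B (Δx, Δy, Δh) = (20, 140, +0.16); to C = (90, -170, -0.02).
Determinant of the coordinate differences = 20·(-170) − 90·140 = -16000.
∂d/∂x = [(+0.16)·(-170) − (-0.02)·140] / -16000 = +0.001525
∂d/∂y = [20·(-0.02) − 90·(+0.16)] / -16000 = +0.0009250
Steepest decrease is along −∇f = (-0.001525 E, -0.0009250 N) → southwest.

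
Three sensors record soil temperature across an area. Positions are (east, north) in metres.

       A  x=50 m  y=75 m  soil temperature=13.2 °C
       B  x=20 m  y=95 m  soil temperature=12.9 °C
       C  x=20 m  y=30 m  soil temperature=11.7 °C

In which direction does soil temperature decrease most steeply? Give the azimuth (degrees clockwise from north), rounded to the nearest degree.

230°

Taking A as reference: B−A = (-30, 20, -0.3); C−A = (-30, -45, -1.5).
Determinant of the coordinate differences = (-30)·(-45) − (-30)·20 = 1950.
∂T/∂x = [(-0.3)·(-45) − (-1.5)·20] / 1950 = +0.02231
∂T/∂y = [(-30)·(-1.5) − (-30)·(-0.3)] / 1950 = +0.01846
Steepest decrease is along −∇f: components (-0.02231 E, -0.01846 N).
Azimuth = atan2(-0.02231, -0.01846) = 230.4° ≈ 230°.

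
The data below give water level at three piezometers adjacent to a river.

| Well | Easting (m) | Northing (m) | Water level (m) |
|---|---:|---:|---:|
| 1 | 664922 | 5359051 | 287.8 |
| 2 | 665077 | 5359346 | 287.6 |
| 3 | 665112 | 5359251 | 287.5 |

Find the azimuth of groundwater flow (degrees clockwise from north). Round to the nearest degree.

100°

With h = a·x + b·y + c and 1 as origin, the differences give:
  155·a + 295·b = -0.2
  190·a + 200·b = -0.3
Eliminate b (×200 and ×295, subtract): -25050·a = 48.50 → a = ∂h/∂x = -0.001936
Back-substitute: b = ∂h/∂y = +0.0003393.
Flow direction (−∇h) has components (+0.001936 E, -0.0003393 N).
Azimuth = atan2(E, N) = atan2(+0.001936, -0.0003393) = 99.9° ≈ 100°.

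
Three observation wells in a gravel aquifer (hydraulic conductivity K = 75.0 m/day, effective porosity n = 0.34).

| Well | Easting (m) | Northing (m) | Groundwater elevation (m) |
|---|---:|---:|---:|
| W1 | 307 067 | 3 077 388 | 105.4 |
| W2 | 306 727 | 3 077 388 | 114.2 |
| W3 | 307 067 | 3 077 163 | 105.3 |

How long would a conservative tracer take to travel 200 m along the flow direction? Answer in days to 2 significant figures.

∂h/∂x = (114.2 − 105.4) / (306727 − 307067) = -0.02588
∂h/∂y = (105.3 − 105.4) / (3077163 − 3077388) = +0.0004444
|∇h| = √(-0.02588² + 0.0004444²) = 0.02588
Seepage velocity v = K·i/n = 75.0 × 0.02588 / 0.34 = 5.709 m/day.
t = 200 / 5.709 = 35.03 days.

35 days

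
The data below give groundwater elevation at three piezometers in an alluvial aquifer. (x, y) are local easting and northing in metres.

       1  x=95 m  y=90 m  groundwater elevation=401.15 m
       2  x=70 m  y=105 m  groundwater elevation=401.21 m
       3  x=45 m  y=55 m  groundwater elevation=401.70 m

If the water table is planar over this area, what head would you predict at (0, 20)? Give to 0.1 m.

402.2 m

Differences from 1: to 2 (Δx, Δy, Δh) = (-25, 15, +0.06); to 3 = (-50, -35, +0.55).
Solve a·Δx + b·Δy = Δh: det = (-25)·(-35) − (-50)·15 = 1625.
∂h/∂x = [(+0.06)·(-35) − (+0.55)·15] / 1625 = -0.006369
∂h/∂y = [(-25)·(+0.55) − (-50)·(+0.06)] / 1625 = -0.006615
h(0, 20) = 401.15 + (-0.006369)·(-95) + (-0.006615)·(-70) = 401.15 +0.605 +0.463 = 402.218 m.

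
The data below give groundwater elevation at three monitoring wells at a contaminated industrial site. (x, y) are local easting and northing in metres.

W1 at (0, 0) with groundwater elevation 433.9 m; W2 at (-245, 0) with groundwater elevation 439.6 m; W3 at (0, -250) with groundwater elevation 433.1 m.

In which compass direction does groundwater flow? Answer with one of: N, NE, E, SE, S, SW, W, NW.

E

∂h/∂x = (439.6 − 433.9) / (-245 − 0) = -0.02327
∂h/∂y = (433.1 − 433.9) / (-250 − 0) = +0.003200
Flow = −∇h = (+0.02327 east, -0.003200 north), which points east.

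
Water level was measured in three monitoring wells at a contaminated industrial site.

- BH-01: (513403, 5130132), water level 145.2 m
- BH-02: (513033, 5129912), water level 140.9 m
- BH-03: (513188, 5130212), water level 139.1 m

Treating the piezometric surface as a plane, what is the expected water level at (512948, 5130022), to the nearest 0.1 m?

With h = a·x + b·y + c and BH-01 as origin, the differences give:
  (-370)·a + (-220)·b = -4.3
  (-215)·a + 80·b = -6.1
Eliminate b (×80 and ×(-220), subtract): -76900·a = -1686.00 → a = ∂h/∂x = +0.02192
Back-substitute: b = ∂h/∂y = -0.01733.
h(512948, 5130022) = 145.2 + (+0.02192)·(-455) + (-0.01733)·(-110) = 145.2 -9.976 +1.906 = 137.130 m.

137.1 m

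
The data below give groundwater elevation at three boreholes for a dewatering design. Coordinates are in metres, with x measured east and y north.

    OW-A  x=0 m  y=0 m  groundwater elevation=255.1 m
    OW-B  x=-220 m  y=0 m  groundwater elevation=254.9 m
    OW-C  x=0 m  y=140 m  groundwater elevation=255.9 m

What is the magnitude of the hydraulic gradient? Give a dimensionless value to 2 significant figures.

0.0058

∂h/∂x = (254.9 − 255.1) / (-220 − 0) = +0.0009091
∂h/∂y = (255.9 − 255.1) / (140 − 0) = +0.005714
|∇h| = √(0.0009091² + 0.005714²) = 0.005786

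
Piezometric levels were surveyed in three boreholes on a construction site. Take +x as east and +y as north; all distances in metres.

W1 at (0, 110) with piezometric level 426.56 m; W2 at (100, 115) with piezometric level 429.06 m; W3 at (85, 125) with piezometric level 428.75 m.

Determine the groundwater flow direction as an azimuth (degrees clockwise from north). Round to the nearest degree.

256°

Differences from W1: to W2 (Δx, Δy, Δh) = (100, 5, +2.50); to W3 = (85, 15, +2.19).
Determinant of the coordinate differences = 100·15 − 85·5 = 1075.
∂h/∂x = [(+2.50)·15 − (+2.19)·5] / 1075 = +0.02470
∂h/∂y = [100·(+2.19) − 85·(+2.50)] / 1075 = +0.006047
Flow direction (−∇h) has components (-0.02470 E, -0.006047 N).
Azimuth = atan2(E, N) = atan2(-0.02470, -0.006047) = 256.2° ≈ 256°.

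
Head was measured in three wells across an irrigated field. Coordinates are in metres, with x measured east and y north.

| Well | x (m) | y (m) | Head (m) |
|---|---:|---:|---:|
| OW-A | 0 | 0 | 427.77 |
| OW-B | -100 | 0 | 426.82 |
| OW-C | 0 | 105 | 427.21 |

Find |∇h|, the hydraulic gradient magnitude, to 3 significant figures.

∂h/∂x = (426.82 − 427.77) / (-100 − 0) = +0.009500
∂h/∂y = (427.21 − 427.77) / (105 − 0) = -0.005333
|∇h| = √(0.009500² + -0.005333²) = 0.01089

0.0109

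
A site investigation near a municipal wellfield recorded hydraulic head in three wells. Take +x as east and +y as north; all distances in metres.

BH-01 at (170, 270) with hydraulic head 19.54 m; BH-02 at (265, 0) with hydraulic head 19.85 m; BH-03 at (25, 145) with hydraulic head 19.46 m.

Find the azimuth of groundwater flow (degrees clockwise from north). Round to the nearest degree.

302°

Taking BH-01 as reference: BH-02−BH-01 = (95, -270, +0.31); BH-03−BH-01 = (-145, -125, -0.08).
Solve a·Δx + b·Δy = Δh: det = 95·(-125) − (-145)·(-270) = -51025.
∂h/∂x = [(+0.31)·(-125) − (-0.08)·(-270)] / -51025 = +0.001183
∂h/∂y = [95·(-0.08) − (-145)·(+0.31)] / -51025 = -0.0007320
Flow direction (−∇h) has components (-0.001183 E, +0.0007320 N).
Azimuth = atan2(E, N) = atan2(-0.001183, +0.0007320) = 301.8° ≈ 302°.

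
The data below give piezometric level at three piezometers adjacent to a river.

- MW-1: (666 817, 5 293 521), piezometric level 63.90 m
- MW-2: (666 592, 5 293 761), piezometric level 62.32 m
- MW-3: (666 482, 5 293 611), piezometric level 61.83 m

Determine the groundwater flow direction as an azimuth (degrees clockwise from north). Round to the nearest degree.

Taking MW-1 as reference: MW-2−MW-1 = (-225, 240, -1.58); MW-3−MW-1 = (-335, 90, -2.07).
Solve a·Δx + b·Δy = Δh: det = (-225)·90 − (-335)·240 = 60150.
∂h/∂x = [(-1.58)·90 − (-2.07)·240] / 60150 = +0.005895
∂h/∂y = [(-225)·(-2.07) − (-335)·(-1.58)] / 60150 = -0.001057
Flow direction (−∇h) has components (-0.005895 E, +0.001057 N).
Azimuth = atan2(E, N) = atan2(-0.005895, +0.001057) = 280.2° ≈ 280°.

280°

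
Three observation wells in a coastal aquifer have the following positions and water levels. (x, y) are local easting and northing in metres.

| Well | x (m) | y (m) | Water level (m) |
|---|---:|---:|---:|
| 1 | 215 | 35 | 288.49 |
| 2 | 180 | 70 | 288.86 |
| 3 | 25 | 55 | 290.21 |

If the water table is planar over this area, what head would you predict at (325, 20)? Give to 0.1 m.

Taking 1 as reference: 2−1 = (-35, 35, +0.37); 3−1 = (-190, 20, +1.72).
Determinant of the coordinate differences = (-35)·20 − (-190)·35 = 5950.
∂h/∂x = [(+0.37)·20 − (+1.72)·35] / 5950 = -0.008874
∂h/∂y = [(-35)·(+1.72) − (-190)·(+0.37)] / 5950 = +0.001697
h(325, 20) = 288.49 + (-0.008874)·(110) + (+0.001697)·(-15) = 288.49 -0.976 -0.025 = 287.488 m.

287.5 m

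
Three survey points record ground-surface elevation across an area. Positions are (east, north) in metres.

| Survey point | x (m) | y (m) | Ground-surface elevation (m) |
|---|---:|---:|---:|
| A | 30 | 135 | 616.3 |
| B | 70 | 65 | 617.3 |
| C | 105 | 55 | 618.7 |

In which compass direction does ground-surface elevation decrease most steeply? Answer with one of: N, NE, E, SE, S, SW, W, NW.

W

With z = a·x + b·y + c and A as origin, the differences give:
  40·a + (-70)·b = +1.0
  75·a + (-80)·b = +2.4
Eliminate b (×(-80) and ×(-70), subtract): 2050·a = 88.00 → a = ∂z/∂x = +0.04293
Back-substitute: b = ∂z/∂y = +0.01024.
Steepest decrease is along −∇f = (-0.04293 E, -0.01024 N) → west.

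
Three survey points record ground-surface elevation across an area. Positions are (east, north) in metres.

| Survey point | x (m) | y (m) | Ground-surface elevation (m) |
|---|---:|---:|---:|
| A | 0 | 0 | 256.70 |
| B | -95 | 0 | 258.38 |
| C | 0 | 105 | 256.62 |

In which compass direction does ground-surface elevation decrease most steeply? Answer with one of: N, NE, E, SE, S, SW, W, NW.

∂z/∂x = (258.38 − 256.70) / (-95 − 0) = -0.01768
∂z/∂y = (256.62 − 256.70) / (105 − 0) = -0.0007619
Steepest decrease is along −∇f = (+0.01768 E, +0.0007619 N) → east.

E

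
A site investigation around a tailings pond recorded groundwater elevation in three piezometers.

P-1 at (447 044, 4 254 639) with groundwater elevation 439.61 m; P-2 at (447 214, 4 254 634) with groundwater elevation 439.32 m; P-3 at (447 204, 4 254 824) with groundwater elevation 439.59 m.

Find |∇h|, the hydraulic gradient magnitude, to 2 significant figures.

0.0021

Taking P-1 as reference: P-2−P-1 = (170, -5, -0.29); P-3−P-1 = (160, 185, -0.02).
Solve a·Δx + b·Δy = Δh: det = 170·185 − 160·(-5) = 32250.
∂h/∂x = [(-0.29)·185 − (-0.02)·(-5)] / 32250 = -0.001667
∂h/∂y = [170·(-0.02) − 160·(-0.29)] / 32250 = +0.001333
|∇h| = √(-0.001667² + 0.001333²) = 0.002134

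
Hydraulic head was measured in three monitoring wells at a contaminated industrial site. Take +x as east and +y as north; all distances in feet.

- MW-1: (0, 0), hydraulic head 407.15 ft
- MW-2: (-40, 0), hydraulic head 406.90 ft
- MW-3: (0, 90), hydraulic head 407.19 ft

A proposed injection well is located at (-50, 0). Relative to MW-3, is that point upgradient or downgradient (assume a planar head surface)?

downgradient

∂h/∂x = (406.90 − 407.15) / (-40 − 0) = +0.006250
∂h/∂y = (407.19 − 407.15) / (90 − 0) = +0.0004444
Head at (-50, 0) = 407.15 + (+0.006250)·(-50) + (+0.0004444)·(0) = 406.84 ft.
That is lower than the 407.19 ft at MW-3, so the point is downgradient.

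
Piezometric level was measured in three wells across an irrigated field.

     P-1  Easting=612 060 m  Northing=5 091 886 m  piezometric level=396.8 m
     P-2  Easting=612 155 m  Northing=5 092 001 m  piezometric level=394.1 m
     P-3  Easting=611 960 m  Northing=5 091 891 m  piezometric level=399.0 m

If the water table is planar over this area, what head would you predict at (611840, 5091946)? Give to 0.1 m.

401.4 m

Taking P-1 as reference: P-2−P-1 = (95, 115, -2.7); P-3−P-1 = (-100, 5, +2.2).
Solve a·Δx + b·Δy = Δh: det = 95·5 − (-100)·115 = 11975.
∂h/∂x = [(-2.7)·5 − (+2.2)·115] / 11975 = -0.02225
∂h/∂y = [95·(+2.2) − (-100)·(-2.7)] / 11975 = -0.005094
h(611840, 5091946) = 396.8 + (-0.02225)·(-220) + (-0.005094)·(60) = 396.8 +4.896 -0.306 = 401.390 m.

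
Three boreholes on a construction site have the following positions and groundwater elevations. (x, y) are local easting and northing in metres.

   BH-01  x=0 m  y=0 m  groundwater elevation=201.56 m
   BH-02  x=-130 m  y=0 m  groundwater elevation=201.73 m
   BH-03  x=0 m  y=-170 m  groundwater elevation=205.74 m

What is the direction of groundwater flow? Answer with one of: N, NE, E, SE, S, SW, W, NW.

∂h/∂x = (201.73 − 201.56) / (-130 − 0) = -0.001308
∂h/∂y = (205.74 − 201.56) / (-170 − 0) = -0.02459
Flow = −∇h = (+0.001308 east, +0.02459 north), which points north.

N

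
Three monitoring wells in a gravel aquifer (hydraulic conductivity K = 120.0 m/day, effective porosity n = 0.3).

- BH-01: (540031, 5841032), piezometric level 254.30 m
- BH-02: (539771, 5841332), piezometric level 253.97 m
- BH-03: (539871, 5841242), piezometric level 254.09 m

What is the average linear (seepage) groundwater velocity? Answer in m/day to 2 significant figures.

With h = a·x + b·y + c and BH-01 as origin, the differences give:
  (-260)·a + 300·b = -0.33
  (-160)·a + 210·b = -0.21
Eliminate b (×210 and ×300, subtract): -6600·a = -6.300 → a = ∂h/∂x = +0.0009545
Back-substitute: b = ∂h/∂y = -0.0002727.
|∇h| = √(0.0009545² + -0.0002727²) = 0.0009927
Seepage velocity v = K·i/n = 120.0 × 0.0009927 / 0.3 = 0.3971 m/day.

0.40 m/day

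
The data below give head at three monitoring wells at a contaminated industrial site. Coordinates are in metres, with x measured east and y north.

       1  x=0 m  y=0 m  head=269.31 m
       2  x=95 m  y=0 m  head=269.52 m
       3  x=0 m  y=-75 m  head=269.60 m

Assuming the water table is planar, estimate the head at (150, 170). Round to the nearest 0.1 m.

∂h/∂x = (269.52 − 269.31) / (95 − 0) = +0.002211
∂h/∂y = (269.60 − 269.31) / (-75 − 0) = -0.003867
h(150, 170) = 269.31 + (+0.002211)·(150) + (-0.003867)·(170) = 269.31 +0.332 -0.657 = 268.984 m.

269.0 m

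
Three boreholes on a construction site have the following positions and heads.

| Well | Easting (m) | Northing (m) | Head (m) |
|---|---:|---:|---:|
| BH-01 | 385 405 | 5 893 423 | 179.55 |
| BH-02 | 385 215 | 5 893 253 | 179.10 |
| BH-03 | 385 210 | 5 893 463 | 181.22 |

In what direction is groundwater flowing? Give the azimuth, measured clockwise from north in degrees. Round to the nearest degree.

147°

Differences from BH-01: to BH-02 (Δx, Δy, Δh) = (-190, -170, -0.45); to BH-03 = (-195, 40, +1.67).
Solve a·Δx + b·Δy = Δh: det = (-190)·40 − (-195)·(-170) = -40750.
∂h/∂x = [(-0.45)·40 − (+1.67)·(-170)] / -40750 = -0.006525
∂h/∂y = [(-190)·(+1.67) − (-195)·(-0.45)] / -40750 = +0.009940
Flow direction (−∇h) has components (+0.006525 E, -0.009940 N).
Azimuth = atan2(E, N) = atan2(+0.006525, -0.009940) = 146.7° ≈ 147°.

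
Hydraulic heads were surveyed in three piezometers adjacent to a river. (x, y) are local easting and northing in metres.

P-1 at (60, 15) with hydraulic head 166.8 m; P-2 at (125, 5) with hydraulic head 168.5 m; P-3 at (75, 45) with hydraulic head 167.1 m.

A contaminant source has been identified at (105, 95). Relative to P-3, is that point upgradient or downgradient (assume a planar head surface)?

upgradient

Taking P-1 as reference: P-2−P-1 = (65, -10, +1.7); P-3−P-1 = (15, 30, +0.3).
Solve a·Δx + b·Δy = Δh: det = 65·30 − 15·(-10) = 2100.
∂h/∂x = [(+1.7)·30 − (+0.3)·(-10)] / 2100 = +0.02571
∂h/∂y = [65·(+0.3) − 15·(+1.7)] / 2100 = -0.002857
Head at (105, 95) = 166.8 + (+0.02571)·(45) + (-0.002857)·(80) = 167.73 m.
That is higher than the 167.1 m at P-3, so the point is upgradient.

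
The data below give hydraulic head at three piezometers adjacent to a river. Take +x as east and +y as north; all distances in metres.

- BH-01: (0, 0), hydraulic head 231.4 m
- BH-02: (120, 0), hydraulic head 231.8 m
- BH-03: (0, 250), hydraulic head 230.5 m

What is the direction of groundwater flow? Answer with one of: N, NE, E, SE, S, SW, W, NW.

∂h/∂x = (231.8 − 231.4) / (120 − 0) = +0.003333
∂h/∂y = (230.5 − 231.4) / (250 − 0) = -0.003600
Flow = −∇h = (-0.003333 east, +0.003600 north), which points northwest.

NW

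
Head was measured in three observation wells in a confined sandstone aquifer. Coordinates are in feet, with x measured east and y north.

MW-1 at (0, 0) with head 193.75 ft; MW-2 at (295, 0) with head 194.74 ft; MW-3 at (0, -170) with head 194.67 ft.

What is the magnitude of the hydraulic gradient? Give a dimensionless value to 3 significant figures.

0.00637

∂h/∂x = (194.74 − 193.75) / (295 − 0) = +0.003356
∂h/∂y = (194.67 − 193.75) / (-170 − 0) = -0.005412
|∇h| = √(0.003356² + -0.005412²) = 0.006368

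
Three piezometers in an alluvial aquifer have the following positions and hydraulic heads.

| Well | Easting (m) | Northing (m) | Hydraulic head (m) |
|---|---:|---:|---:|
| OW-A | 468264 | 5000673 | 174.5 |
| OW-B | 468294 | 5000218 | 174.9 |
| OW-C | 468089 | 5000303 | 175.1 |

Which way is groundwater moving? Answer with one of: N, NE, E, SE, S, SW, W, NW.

NE

With h = a·x + b·y + c and OW-A as origin, the differences give:
  30·a + (-455)·b = +0.4
  (-175)·a + (-370)·b = +0.6
Eliminate b (×(-370) and ×(-455), subtract): -90725·a = 125.00 → a = ∂h/∂x = -0.001378
Back-substitute: b = ∂h/∂y = -0.0009700.
Flow = −∇h = (+0.001378 east, +0.0009700 north), which points northeast.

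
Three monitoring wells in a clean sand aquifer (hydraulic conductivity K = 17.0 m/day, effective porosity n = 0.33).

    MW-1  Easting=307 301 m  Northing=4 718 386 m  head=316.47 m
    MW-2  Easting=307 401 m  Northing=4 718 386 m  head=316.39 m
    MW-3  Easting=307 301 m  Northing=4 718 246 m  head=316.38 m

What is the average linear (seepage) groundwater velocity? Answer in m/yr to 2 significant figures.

19 m/yr

∂h/∂x = (316.39 − 316.47) / (307401 − 307301) = -0.0008000
∂h/∂y = (316.38 − 316.47) / (4718246 − 4718386) = +0.0006429
|∇h| = √(-0.0008000² + 0.0006429²) = 0.001026
Seepage velocity v = K·i/n = 17.0 × 0.001026 / 0.33 = 0.05285 m/day = 19.3 m/yr.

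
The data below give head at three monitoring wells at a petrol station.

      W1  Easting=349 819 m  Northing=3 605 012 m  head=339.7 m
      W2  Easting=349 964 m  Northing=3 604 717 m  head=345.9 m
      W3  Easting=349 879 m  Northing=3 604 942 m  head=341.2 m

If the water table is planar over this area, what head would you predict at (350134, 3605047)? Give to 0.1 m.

339.3 m

With h = a·x + b·y + c and W1 as origin, the differences give:
  145·a + (-295)·b = +6.2
  60·a + (-70)·b = +1.5
Eliminate b (×(-70) and ×(-295), subtract): 7550·a = 8.50 → a = ∂h/∂x = +0.001126
Back-substitute: b = ∂h/∂y = -0.02046.
h(350134, 3605047) = 339.7 + (+0.001126)·(315) + (-0.02046)·(35) = 339.7 +0.355 -0.716 = 339.338 m.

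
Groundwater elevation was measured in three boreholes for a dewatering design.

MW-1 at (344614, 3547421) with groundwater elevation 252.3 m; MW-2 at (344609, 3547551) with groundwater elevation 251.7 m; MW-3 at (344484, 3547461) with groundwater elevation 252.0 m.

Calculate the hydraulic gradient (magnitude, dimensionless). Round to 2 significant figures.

0.0047

Taking MW-1 as reference: MW-2−MW-1 = (-5, 130, -0.6); MW-3−MW-1 = (-130, 40, -0.3).
Determinant of the coordinate differences = (-5)·40 − (-130)·130 = 16700.
∂h/∂x = [(-0.6)·40 − (-0.3)·130] / 16700 = +0.0008982
∂h/∂y = [(-5)·(-0.3) − (-130)·(-0.6)] / 16700 = -0.004581
|∇h| = √(0.0008982² + -0.004581²) = 0.004668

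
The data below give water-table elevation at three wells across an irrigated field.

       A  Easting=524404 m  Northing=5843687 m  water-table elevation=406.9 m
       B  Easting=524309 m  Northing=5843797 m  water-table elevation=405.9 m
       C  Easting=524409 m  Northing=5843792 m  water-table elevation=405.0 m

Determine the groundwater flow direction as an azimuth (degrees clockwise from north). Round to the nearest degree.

Differences from A: to B (Δx, Δy, Δh) = (-95, 110, -1.0); to C = (5, 105, -1.9).
Determinant of the coordinate differences = (-95)·105 − 5·110 = -10525.
∂h/∂x = [(-1.0)·105 − (-1.9)·110] / -10525 = -0.009881
∂h/∂y = [(-95)·(-1.9) − 5·(-1.0)] / -10525 = -0.01762
Flow direction (−∇h) has components (+0.009881 E, +0.01762 N).
Azimuth = atan2(E, N) = atan2(+0.009881, +0.01762) = 29.3° ≈ 029°.

029°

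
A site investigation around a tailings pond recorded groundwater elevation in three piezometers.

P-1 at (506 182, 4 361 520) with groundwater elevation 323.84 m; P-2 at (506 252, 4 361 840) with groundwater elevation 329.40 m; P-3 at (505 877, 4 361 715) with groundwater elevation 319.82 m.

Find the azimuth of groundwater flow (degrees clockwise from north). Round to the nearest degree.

With h = a·x + b·y + c and P-1 as origin, the differences give:
  70·a + 320·b = +5.56
  (-305)·a + 195·b = -4.02
Eliminate b (×195 and ×320, subtract): 111250·a = 2370.600 → a = ∂h/∂x = +0.02131
Back-substitute: b = ∂h/∂y = +0.01271.
Flow direction (−∇h) has components (-0.02131 E, -0.01271 N).
Azimuth = atan2(E, N) = atan2(-0.02131, -0.01271) = 239.2° ≈ 239°.

239°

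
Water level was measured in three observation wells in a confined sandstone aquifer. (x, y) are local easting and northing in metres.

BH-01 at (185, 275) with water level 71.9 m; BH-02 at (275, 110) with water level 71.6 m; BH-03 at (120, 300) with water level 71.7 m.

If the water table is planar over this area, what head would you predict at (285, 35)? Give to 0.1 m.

Differences from BH-01: to BH-02 (Δx, Δy, Δh) = (90, -165, -0.3); to BH-03 = (-65, 25, -0.2).
Determinant of the coordinate differences = 90·25 − (-65)·(-165) = -8475.
∂h/∂x = [(-0.3)·25 − (-0.2)·(-165)] / -8475 = +0.004779
∂h/∂y = [90·(-0.2) − (-65)·(-0.3)] / -8475 = +0.004425
h(285, 35) = 71.9 + (+0.004779)·(100) + (+0.004425)·(-240) = 71.9 +0.478 -1.062 = 71.316 m.

71.3 m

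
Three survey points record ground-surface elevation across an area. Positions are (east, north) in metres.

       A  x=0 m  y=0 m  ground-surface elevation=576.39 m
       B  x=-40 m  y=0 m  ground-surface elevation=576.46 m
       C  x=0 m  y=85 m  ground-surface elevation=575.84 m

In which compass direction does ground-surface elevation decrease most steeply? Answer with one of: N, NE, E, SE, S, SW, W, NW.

∂z/∂x = (576.46 − 576.39) / (-40 − 0) = -0.001750
∂z/∂y = (575.84 − 576.39) / (85 − 0) = -0.006471
Steepest decrease is along −∇f = (+0.001750 E, +0.006471 N) → north.

N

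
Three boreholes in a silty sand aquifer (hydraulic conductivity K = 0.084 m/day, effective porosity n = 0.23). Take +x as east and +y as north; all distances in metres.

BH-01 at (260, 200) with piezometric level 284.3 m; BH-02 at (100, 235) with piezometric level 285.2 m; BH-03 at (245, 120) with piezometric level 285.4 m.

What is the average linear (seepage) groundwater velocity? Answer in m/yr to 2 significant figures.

2.0 m/yr

With h = a·x + b·y + c and BH-01 as origin, the differences give:
  (-160)·a + 35·b = +0.9
  (-15)·a + (-80)·b = +1.1
Eliminate b (×(-80) and ×35, subtract): 13325·a = -110.50 → a = ∂h/∂x = -0.008293
Back-substitute: b = ∂h/∂y = -0.01220.
|∇h| = √(-0.008293² + -0.01220²) = 0.01475
Seepage velocity v = K·i/n = 0.084 × 0.01475 / 0.23 = 0.005387 m/day = 1.968 m/yr.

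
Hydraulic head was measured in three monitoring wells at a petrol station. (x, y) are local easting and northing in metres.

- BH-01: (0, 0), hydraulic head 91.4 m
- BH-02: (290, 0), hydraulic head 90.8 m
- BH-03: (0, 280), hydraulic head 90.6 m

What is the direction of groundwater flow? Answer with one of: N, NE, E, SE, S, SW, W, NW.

∂h/∂x = (90.8 − 91.4) / (290 − 0) = -0.002069
∂h/∂y = (90.6 − 91.4) / (280 − 0) = -0.002857
Flow = −∇h = (+0.002069 east, +0.002857 north), which points northeast.

NE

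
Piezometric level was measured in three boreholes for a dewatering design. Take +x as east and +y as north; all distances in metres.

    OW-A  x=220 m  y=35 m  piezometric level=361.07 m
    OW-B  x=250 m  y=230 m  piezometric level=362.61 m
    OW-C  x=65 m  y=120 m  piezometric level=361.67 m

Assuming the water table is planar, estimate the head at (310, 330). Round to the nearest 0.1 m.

363.4 m

Taking OW-A as reference: OW-B−OW-A = (30, 195, +1.54); OW-C−OW-A = (-155, 85, +0.60).
Solve a·Δx + b·Δy = Δh: det = 30·85 − (-155)·195 = 32775.
∂h/∂x = [(+1.54)·85 − (+0.60)·195] / 32775 = +0.0004241
∂h/∂y = [30·(+0.60) − (-155)·(+1.54)] / 32775 = +0.007832
h(310, 330) = 361.07 + (+0.0004241)·(90) + (+0.007832)·(295) = 361.07 +0.038 +2.310 = 363.419 m.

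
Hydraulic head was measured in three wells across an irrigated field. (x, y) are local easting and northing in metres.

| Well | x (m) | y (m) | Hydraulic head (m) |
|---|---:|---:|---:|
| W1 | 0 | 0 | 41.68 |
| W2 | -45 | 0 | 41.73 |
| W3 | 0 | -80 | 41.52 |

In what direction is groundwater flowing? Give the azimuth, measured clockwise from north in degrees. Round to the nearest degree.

151°

∂h/∂x = (41.73 − 41.68) / (-45 − 0) = -0.001111
∂h/∂y = (41.52 − 41.68) / (-80 − 0) = +0.002000
Flow direction (−∇h) has components (+0.001111 E, -0.002000 N).
Azimuth = atan2(E, N) = atan2(+0.001111, -0.002000) = 150.9° ≈ 151°.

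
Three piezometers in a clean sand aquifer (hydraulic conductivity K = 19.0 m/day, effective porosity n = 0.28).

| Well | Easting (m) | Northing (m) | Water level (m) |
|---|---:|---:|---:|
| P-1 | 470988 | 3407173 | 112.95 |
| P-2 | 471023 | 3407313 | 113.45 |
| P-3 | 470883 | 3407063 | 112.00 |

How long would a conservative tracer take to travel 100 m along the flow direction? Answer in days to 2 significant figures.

200 days

Three-point gradient (reference P-1): Δ to P-2 = (35, 140, +0.50), Δ to P-3 = (-105, -110, -0.95).
∂h/∂x = +0.007189, ∂h/∂y = +0.001774 (det = 10850).
|∇h| = √(0.007189² + 0.001774²) = 0.007405
Seepage velocity v = K·i/n = 19.0 × 0.007405 / 0.28 = 0.5025 m/day.
t = 100 / 0.5025 = 199 days.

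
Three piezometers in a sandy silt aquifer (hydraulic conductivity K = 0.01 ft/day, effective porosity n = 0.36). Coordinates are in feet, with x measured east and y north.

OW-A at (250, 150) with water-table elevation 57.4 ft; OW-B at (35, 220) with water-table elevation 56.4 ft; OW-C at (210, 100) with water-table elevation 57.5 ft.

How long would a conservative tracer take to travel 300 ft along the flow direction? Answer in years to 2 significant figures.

Taking OW-A as reference: OW-B−OW-A = (-215, 70, -1.0); OW-C−OW-A = (-40, -50, +0.1).
Solve a·Δx + b·Δy = Δh: det = (-215)·(-50) − (-40)·70 = 13550.
∂h/∂x = [(-1.0)·(-50) − (+0.1)·70] / 13550 = +0.003173
∂h/∂y = [(-215)·(+0.1) − (-40)·(-1.0)] / 13550 = -0.004539
|∇h| = √(0.003173² + -0.004539²) = 0.005538
Seepage velocity v = K·i/n = 0.01 × 0.005538 / 0.36 = 0.0001538 ft/day.
t = 300 / 0.0001538 = 1.951e+06 days = 5.34e+03 years.

5300 years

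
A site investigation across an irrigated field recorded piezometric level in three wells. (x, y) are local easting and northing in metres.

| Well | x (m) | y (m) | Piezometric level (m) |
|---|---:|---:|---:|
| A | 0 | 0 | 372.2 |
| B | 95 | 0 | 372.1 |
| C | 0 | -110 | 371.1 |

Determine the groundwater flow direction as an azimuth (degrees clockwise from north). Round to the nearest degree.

174°

∂h/∂x = (372.1 − 372.2) / (95 − 0) = -0.001053
∂h/∂y = (371.1 − 372.2) / (-110 − 0) = +0.010000
Flow direction (−∇h) has components (+0.001053 E, -0.010000 N).
Azimuth = atan2(E, N) = atan2(+0.001053, -0.010000) = 174.0° ≈ 174°.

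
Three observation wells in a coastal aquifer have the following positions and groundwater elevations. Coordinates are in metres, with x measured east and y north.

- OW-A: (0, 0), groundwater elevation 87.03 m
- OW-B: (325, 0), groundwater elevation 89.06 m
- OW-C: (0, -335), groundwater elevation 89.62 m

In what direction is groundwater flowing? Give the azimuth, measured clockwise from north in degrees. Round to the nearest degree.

∂h/∂x = (89.06 − 87.03) / (325 − 0) = +0.006246
∂h/∂y = (89.62 − 87.03) / (-335 − 0) = -0.007731
Flow direction (−∇h) has components (-0.006246 E, +0.007731 N).
Azimuth = atan2(E, N) = atan2(-0.006246, +0.007731) = 321.1° ≈ 321°.

321°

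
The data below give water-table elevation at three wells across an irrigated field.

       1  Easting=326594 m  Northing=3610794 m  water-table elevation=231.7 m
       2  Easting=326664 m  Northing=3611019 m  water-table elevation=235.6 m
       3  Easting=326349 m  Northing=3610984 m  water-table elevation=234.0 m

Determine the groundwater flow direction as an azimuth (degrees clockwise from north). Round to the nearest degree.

Taking 1 as reference: 2−1 = (70, 225, +3.9); 3−1 = (-245, 190, +2.3).
Determinant of the coordinate differences = 70·190 − (-245)·225 = 68425.
∂h/∂x = [(+3.9)·190 − (+2.3)·225] / 68425 = +0.003266
∂h/∂y = [70·(+2.3) − (-245)·(+3.9)] / 68425 = +0.01632
Flow direction (−∇h) has components (-0.003266 E, -0.01632 N).
Azimuth = atan2(E, N) = atan2(-0.003266, -0.01632) = 191.3° ≈ 191°.

191°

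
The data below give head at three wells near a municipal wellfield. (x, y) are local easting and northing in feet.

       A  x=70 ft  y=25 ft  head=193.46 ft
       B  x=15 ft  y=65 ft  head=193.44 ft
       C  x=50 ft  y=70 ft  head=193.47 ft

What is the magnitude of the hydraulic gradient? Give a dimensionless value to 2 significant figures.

With h = a·x + b·y + c and A as origin, the differences give:
  (-55)·a + 40·b = -0.02
  (-20)·a + 45·b = +0.01
Eliminate b (×45 and ×40, subtract): -1675·a = -1.300 → a = ∂h/∂x = +0.0007761
Back-substitute: b = ∂h/∂y = +0.0005672.
|∇h| = √(0.0007761² + 0.0005672²) = 0.0009613

0.00096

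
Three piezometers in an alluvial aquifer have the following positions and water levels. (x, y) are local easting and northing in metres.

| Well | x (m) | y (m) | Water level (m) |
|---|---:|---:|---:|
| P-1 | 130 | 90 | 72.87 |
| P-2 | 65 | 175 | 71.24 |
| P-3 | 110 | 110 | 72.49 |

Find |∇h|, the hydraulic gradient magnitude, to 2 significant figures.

0.020

Differences from P-1: to P-2 (Δx, Δy, Δh) = (-65, 85, -1.63); to P-3 = (-20, 20, -0.38).
Solve a·Δx + b·Δy = Δh: det = (-65)·20 − (-20)·85 = 400.
∂h/∂x = [(-1.63)·20 − (-0.38)·85] / 400 = -0.0007500
∂h/∂y = [(-65)·(-0.38) − (-20)·(-1.63)] / 400 = -0.01975
|∇h| = √(-0.0007500² + -0.01975²) = 0.01976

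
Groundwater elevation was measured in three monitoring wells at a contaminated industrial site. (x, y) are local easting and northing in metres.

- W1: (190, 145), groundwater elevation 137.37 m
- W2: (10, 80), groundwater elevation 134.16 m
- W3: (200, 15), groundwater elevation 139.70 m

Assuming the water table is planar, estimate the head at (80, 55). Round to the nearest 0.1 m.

Taking W1 as reference: W2−W1 = (-180, -65, -3.21); W3−W1 = (10, -130, +2.33).
Solve a·Δx + b·Δy = Δh: det = (-180)·(-130) − 10·(-65) = 24050.
∂h/∂x = [(-3.21)·(-130) − (+2.33)·(-65)] / 24050 = +0.02365
∂h/∂y = [(-180)·(+2.33) − 10·(-3.21)] / 24050 = -0.01610
h(80, 55) = 137.37 + (+0.02365)·(-110) + (-0.01610)·(-90) = 137.37 -2.601 +1.449 = 136.218 m.

136.2 m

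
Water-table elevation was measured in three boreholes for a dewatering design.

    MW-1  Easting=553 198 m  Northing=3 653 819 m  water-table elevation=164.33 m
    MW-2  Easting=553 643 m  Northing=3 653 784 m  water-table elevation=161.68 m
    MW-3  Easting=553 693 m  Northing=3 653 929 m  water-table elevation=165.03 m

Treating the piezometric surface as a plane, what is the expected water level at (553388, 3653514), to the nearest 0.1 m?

156.1 m

With h = a·x + b·y + c and MW-1 as origin, the differences give:
  445·a + (-35)·b = -2.65
  495·a + 110·b = +0.70
Eliminate b (×110 and ×(-35), subtract): 66275·a = -267.000 → a = ∂h/∂x = -0.004029
Back-substitute: b = ∂h/∂y = +0.02449.
h(553388, 3653514) = 164.33 + (-0.004029)·(190) + (+0.02449)·(-305) = 164.33 -0.765 -7.470 = 156.094 m.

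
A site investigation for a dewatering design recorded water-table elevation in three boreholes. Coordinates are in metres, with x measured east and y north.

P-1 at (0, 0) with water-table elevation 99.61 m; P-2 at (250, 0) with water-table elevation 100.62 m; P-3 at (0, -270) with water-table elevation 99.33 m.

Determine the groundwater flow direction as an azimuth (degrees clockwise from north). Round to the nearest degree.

∂h/∂x = (100.62 − 99.61) / (250 − 0) = +0.004040
∂h/∂y = (99.33 − 99.61) / (-270 − 0) = +0.001037
Flow direction (−∇h) has components (-0.004040 E, -0.001037 N).
Azimuth = atan2(E, N) = atan2(-0.004040, -0.001037) = 255.6° ≈ 256°.

256°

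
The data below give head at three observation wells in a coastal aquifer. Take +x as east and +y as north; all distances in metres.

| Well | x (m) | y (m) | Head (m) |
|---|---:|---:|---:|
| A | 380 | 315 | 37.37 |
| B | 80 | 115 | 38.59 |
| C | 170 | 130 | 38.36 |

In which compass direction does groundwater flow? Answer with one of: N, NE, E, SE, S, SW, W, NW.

NE

With h = a·x + b·y + c and A as origin, the differences give:
  (-300)·a + (-200)·b = +1.22
  (-210)·a + (-185)·b = +0.99
Eliminate b (×(-185) and ×(-200), subtract): 13500·a = -27.700 → a = ∂h/∂x = -0.002052
Back-substitute: b = ∂h/∂y = -0.003022.
Flow = −∇h = (+0.002052 east, +0.003022 north), which points northeast.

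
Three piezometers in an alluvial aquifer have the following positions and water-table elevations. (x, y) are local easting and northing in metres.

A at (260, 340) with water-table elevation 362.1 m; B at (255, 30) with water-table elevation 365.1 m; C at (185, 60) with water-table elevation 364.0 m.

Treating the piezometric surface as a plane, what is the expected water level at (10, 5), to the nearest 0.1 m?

With h = a·x + b·y + c and A as origin, the differences give:
  (-5)·a + (-310)·b = +3.0
  (-75)·a + (-280)·b = +1.9
Eliminate b (×(-280) and ×(-310), subtract): -21850·a = -251.00 → a = ∂h/∂x = +0.01149
Back-substitute: b = ∂h/∂y = -0.009863.
h(10, 5) = 362.1 + (+0.01149)·(-250) + (-0.009863)·(-335) = 362.1 -2.872 +3.304 = 362.532 m.

362.5 m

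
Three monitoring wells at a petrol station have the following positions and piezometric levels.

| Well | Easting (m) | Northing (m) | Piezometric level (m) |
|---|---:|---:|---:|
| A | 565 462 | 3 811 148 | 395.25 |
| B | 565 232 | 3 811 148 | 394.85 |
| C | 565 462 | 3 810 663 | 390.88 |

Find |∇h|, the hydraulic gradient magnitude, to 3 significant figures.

0.00918

∂h/∂x = (394.85 − 395.25) / (565232 − 565462) = +0.001739
∂h/∂y = (390.88 − 395.25) / (3810663 − 3811148) = +0.009010
|∇h| = √(0.001739² + 0.009010²) = 0.009176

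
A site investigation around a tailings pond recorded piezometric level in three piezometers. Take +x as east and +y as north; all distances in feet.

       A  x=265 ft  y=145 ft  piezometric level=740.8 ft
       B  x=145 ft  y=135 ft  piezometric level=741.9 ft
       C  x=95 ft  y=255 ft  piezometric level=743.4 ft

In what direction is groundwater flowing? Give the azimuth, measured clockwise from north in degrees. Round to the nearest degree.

Taking A as reference: B−A = (-120, -10, +1.1); C−A = (-170, 110, +2.6).
Determinant of the coordinate differences = (-120)·110 − (-170)·(-10) = -14900.
∂h/∂x = [(+1.1)·110 − (+2.6)·(-10)] / -14900 = -0.009866
∂h/∂y = [(-120)·(+2.6) − (-170)·(+1.1)] / -14900 = +0.008389
Flow direction (−∇h) has components (+0.009866 E, -0.008389 N).
Azimuth = atan2(E, N) = atan2(+0.009866, -0.008389) = 130.4° ≈ 130°.

130°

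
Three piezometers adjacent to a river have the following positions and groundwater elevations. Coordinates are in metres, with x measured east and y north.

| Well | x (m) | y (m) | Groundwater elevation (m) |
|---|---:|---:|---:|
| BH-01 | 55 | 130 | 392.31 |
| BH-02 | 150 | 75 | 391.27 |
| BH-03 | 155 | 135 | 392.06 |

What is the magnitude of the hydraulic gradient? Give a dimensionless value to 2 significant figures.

With h = a·x + b·y + c and BH-01 as origin, the differences give:
  95·a + (-55)·b = -1.04
  100·a + 5·b = -0.25
Eliminate b (×5 and ×(-55), subtract): 5975·a = -18.950 → a = ∂h/∂x = -0.003172
Back-substitute: b = ∂h/∂y = +0.01343.
|∇h| = √(-0.003172² + 0.01343²) = 0.0138

0.014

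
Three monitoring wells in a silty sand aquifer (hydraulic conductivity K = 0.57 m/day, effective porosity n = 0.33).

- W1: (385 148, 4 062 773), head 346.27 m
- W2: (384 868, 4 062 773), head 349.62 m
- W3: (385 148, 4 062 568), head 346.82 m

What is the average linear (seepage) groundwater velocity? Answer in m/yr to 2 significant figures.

∂h/∂x = (349.62 − 346.27) / (384868 − 385148) = -0.01196
∂h/∂y = (346.82 − 346.27) / (4062568 − 4062773) = -0.002683
|∇h| = √(-0.01196² + -0.002683²) = 0.01226
Seepage velocity v = K·i/n = 0.57 × 0.01226 / 0.33 = 0.02118 m/day = 7.736 m/yr.

7.7 m/yr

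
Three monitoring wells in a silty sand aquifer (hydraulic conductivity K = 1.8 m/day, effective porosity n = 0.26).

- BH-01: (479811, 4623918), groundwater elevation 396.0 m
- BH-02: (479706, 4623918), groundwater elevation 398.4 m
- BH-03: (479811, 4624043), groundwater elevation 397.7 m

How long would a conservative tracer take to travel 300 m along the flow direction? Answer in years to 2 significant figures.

4.5 years

∂h/∂x = (398.4 − 396.0) / (479706 − 479811) = -0.02286
∂h/∂y = (397.7 − 396.0) / (4624043 − 4623918) = +0.01360
|∇h| = √(-0.02286² + 0.01360²) = 0.0266
Seepage velocity v = K·i/n = 1.8 × 0.0266 / 0.26 = 0.1842 m/day.
t = 300 / 0.1842 = 1629 days = 4.46 years.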